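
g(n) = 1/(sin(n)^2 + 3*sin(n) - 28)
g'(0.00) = 0.00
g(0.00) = -0.04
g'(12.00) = 0.00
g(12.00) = -0.03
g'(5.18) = -0.00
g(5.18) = -0.03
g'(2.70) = 0.00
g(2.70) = -0.04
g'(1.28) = -0.00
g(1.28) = -0.04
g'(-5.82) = -0.00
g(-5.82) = -0.04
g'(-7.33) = -0.00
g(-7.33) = -0.03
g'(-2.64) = 0.00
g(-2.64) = -0.03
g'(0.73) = -0.00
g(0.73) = -0.04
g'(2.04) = 0.00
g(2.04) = -0.04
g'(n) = (-2*sin(n)*cos(n) - 3*cos(n))/(sin(n)^2 + 3*sin(n) - 28)^2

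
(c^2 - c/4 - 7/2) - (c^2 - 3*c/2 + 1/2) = 5*c/4 - 4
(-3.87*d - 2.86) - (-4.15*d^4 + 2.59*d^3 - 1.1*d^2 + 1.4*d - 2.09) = 4.15*d^4 - 2.59*d^3 + 1.1*d^2 - 5.27*d - 0.77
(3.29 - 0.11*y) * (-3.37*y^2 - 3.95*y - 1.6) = 0.3707*y^3 - 10.6528*y^2 - 12.8195*y - 5.264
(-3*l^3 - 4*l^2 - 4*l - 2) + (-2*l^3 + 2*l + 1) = -5*l^3 - 4*l^2 - 2*l - 1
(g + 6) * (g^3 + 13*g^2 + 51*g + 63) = g^4 + 19*g^3 + 129*g^2 + 369*g + 378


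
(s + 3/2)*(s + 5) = s^2 + 13*s/2 + 15/2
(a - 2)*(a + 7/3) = a^2 + a/3 - 14/3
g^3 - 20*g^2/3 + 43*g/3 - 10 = (g - 3)*(g - 2)*(g - 5/3)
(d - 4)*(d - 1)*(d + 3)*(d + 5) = d^4 + 3*d^3 - 21*d^2 - 43*d + 60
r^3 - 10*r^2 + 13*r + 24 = (r - 8)*(r - 3)*(r + 1)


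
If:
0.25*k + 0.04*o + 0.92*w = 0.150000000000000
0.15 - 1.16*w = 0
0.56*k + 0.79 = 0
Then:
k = -1.41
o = 9.59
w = 0.13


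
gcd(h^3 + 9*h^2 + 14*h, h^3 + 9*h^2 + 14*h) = h^3 + 9*h^2 + 14*h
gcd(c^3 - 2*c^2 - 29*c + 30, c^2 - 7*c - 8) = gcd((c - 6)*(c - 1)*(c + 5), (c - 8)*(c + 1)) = 1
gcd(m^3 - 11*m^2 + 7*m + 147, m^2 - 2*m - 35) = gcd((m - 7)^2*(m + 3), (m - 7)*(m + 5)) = m - 7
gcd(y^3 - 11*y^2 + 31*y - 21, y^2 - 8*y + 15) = y - 3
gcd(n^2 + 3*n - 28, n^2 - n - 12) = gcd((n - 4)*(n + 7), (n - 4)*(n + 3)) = n - 4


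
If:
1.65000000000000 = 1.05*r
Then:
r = 1.57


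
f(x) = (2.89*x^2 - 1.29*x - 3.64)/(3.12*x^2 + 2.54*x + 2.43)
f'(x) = (-6.24*x - 2.54)*(2.89*x^2 - 1.29*x - 3.64)/(3.12*x^2 + 2.54*x + 2.43)^2 + (5.78*x - 1.29)/(3.12*x^2 + 2.54*x + 2.43)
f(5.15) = 0.68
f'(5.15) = 0.05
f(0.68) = -0.57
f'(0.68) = 1.16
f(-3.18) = 1.15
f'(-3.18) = 0.01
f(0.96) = -0.29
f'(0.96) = 0.87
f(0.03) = -1.47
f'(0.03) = 1.15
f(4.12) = 0.61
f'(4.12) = 0.08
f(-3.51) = 1.14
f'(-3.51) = 0.02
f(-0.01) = -1.51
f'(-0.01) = 0.99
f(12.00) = 0.82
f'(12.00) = 0.01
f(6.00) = 0.71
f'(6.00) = 0.04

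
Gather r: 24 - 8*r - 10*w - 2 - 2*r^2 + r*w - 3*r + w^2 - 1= -2*r^2 + r*(w - 11) + w^2 - 10*w + 21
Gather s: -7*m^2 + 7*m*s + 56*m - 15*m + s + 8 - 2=-7*m^2 + 41*m + s*(7*m + 1) + 6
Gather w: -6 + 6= 0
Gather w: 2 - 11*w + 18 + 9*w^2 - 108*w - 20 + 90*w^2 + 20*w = 99*w^2 - 99*w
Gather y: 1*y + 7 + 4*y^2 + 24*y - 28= 4*y^2 + 25*y - 21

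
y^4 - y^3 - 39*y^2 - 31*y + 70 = (y - 7)*(y - 1)*(y + 2)*(y + 5)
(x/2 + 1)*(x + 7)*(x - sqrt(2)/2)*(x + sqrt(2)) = x^4/2 + sqrt(2)*x^3/4 + 9*x^3/2 + 9*sqrt(2)*x^2/4 + 13*x^2/2 - 9*x/2 + 7*sqrt(2)*x/2 - 7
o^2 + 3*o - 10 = (o - 2)*(o + 5)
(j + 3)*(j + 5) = j^2 + 8*j + 15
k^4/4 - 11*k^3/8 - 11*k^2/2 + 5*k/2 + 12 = (k/2 + 1)^2*(k - 8)*(k - 3/2)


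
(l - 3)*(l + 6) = l^2 + 3*l - 18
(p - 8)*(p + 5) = p^2 - 3*p - 40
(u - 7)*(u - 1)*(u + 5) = u^3 - 3*u^2 - 33*u + 35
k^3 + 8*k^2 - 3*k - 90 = (k - 3)*(k + 5)*(k + 6)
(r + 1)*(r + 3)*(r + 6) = r^3 + 10*r^2 + 27*r + 18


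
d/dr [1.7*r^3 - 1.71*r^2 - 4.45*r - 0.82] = 5.1*r^2 - 3.42*r - 4.45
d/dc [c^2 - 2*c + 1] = 2*c - 2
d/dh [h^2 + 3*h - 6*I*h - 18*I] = 2*h + 3 - 6*I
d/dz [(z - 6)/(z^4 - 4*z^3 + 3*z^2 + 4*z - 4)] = (-3*z^3 + 26*z^2 - 23*z - 10)/(z^7 - 6*z^6 + 10*z^5 + 4*z^4 - 23*z^3 + 10*z^2 + 12*z - 8)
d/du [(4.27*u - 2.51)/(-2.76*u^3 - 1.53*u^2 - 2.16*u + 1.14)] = (23.5704*u^3 - 14.2497*u^2 - 7.6806*u - 0.553800000000001)/(7.6176*u^6 + 8.4456*u^5 + 14.2641*u^4 + 0.316800000000002*u^3 + 1.1772*u^2 - 4.9248*u + 1.2996)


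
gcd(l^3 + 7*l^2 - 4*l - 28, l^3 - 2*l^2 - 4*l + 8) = l^2 - 4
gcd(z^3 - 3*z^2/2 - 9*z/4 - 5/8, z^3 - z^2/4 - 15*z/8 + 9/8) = 1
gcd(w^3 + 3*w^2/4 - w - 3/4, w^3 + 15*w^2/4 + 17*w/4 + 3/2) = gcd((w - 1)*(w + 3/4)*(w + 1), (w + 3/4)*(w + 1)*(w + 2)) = w^2 + 7*w/4 + 3/4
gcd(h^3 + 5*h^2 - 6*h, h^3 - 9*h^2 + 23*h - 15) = h - 1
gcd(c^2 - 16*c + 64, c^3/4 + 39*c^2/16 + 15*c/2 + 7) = 1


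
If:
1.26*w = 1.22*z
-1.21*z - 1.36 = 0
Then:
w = -1.09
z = -1.12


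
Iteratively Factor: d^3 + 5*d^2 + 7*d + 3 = (d + 1)*(d^2 + 4*d + 3) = (d + 1)*(d + 3)*(d + 1)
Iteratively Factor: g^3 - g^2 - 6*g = (g)*(g^2 - g - 6) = g*(g + 2)*(g - 3)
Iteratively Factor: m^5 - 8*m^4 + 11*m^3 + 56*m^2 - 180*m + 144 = (m - 2)*(m^4 - 6*m^3 - m^2 + 54*m - 72) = (m - 2)^2*(m^3 - 4*m^2 - 9*m + 36) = (m - 4)*(m - 2)^2*(m^2 - 9) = (m - 4)*(m - 2)^2*(m + 3)*(m - 3)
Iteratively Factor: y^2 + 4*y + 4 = (y + 2)*(y + 2)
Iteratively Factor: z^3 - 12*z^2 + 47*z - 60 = (z - 5)*(z^2 - 7*z + 12) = (z - 5)*(z - 4)*(z - 3)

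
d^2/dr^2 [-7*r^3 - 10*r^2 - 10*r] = -42*r - 20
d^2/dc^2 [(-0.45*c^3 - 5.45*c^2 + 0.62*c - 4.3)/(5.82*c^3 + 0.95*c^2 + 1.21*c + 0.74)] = (-364.23306*c^6 + 145.019268*c^5 - 1473.7113*c^4 - 47.5550279999999*c^3 - 216.445332*c^2 + 77.36466*c - 13.624596)/(197.137368*c^9 + 96.53634*c^8 + 138.714462*c^7 + 116.194643*c^6 + 53.388021*c^5 + 37.443603*c^4 + 16.436437*c^3 + 4.810962*c^2 + 1.987788*c + 0.405224)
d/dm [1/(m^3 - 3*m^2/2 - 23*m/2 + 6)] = 2*(-6*m^2 + 6*m + 23)/(2*m^3 - 3*m^2 - 23*m + 12)^2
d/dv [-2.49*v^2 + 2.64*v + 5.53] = 2.64 - 4.98*v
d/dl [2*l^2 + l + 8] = 4*l + 1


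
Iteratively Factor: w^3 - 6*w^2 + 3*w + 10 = (w - 2)*(w^2 - 4*w - 5) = (w - 5)*(w - 2)*(w + 1)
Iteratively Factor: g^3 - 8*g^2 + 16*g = (g - 4)*(g^2 - 4*g) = g*(g - 4)*(g - 4)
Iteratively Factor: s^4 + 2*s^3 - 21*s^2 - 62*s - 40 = (s + 2)*(s^3 - 21*s - 20) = (s + 1)*(s + 2)*(s^2 - s - 20) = (s - 5)*(s + 1)*(s + 2)*(s + 4)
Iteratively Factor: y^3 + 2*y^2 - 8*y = (y + 4)*(y^2 - 2*y) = y*(y + 4)*(y - 2)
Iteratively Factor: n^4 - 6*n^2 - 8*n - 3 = (n + 1)*(n^3 - n^2 - 5*n - 3) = (n + 1)^2*(n^2 - 2*n - 3) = (n + 1)^3*(n - 3)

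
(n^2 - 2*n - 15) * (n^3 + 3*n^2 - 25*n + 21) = n^5 + n^4 - 46*n^3 + 26*n^2 + 333*n - 315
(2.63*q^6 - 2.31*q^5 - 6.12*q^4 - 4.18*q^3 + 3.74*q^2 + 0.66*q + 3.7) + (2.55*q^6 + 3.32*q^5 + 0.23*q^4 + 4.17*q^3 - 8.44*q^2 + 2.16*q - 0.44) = 5.18*q^6 + 1.01*q^5 - 5.89*q^4 - 0.00999999999999979*q^3 - 4.7*q^2 + 2.82*q + 3.26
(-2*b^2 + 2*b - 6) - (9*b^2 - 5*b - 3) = -11*b^2 + 7*b - 3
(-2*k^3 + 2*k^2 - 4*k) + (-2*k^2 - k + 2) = -2*k^3 - 5*k + 2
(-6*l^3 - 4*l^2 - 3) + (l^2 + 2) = -6*l^3 - 3*l^2 - 1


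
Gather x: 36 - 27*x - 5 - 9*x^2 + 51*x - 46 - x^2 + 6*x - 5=-10*x^2 + 30*x - 20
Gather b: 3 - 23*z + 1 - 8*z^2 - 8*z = -8*z^2 - 31*z + 4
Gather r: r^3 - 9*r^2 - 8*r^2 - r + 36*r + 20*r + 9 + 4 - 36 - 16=r^3 - 17*r^2 + 55*r - 39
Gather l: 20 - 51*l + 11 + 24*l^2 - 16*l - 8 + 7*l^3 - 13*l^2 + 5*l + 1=7*l^3 + 11*l^2 - 62*l + 24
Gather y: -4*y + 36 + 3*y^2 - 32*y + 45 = 3*y^2 - 36*y + 81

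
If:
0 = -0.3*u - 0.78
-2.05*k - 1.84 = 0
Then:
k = -0.90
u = -2.60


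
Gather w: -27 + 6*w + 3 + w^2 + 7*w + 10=w^2 + 13*w - 14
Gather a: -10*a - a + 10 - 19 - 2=-11*a - 11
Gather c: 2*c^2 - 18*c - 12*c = 2*c^2 - 30*c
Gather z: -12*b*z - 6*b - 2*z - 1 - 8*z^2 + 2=-6*b - 8*z^2 + z*(-12*b - 2) + 1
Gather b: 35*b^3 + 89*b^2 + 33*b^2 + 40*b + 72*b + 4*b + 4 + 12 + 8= 35*b^3 + 122*b^2 + 116*b + 24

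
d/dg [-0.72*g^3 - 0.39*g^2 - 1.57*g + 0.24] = -2.16*g^2 - 0.78*g - 1.57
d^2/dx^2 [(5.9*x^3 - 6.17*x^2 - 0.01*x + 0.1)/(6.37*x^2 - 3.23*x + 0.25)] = (-4.54747350886464e-13*x^5 + 9.09494701772928e-13*x^4 - 150.391552*x^3 + 54.71499*x^2 - 10.03701*x + 0.98068)/(258.474853*x^6 - 393.190161*x^5 + 229.805394*x^4 - 64.560917*x^3 + 9.01905*x^2 - 0.605625*x + 0.015625)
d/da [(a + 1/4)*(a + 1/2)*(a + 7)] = 3*a^2 + 31*a/2 + 43/8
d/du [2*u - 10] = 2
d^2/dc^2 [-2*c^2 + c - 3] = -4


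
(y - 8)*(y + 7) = y^2 - y - 56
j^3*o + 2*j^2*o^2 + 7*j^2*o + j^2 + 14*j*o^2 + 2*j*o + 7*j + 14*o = (j + 7)*(j + 2*o)*(j*o + 1)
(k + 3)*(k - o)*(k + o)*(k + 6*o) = k^4 + 6*k^3*o + 3*k^3 - k^2*o^2 + 18*k^2*o - 6*k*o^3 - 3*k*o^2 - 18*o^3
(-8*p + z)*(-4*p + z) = 32*p^2 - 12*p*z + z^2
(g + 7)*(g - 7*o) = g^2 - 7*g*o + 7*g - 49*o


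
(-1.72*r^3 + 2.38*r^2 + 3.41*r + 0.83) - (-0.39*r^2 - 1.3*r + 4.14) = -1.72*r^3 + 2.77*r^2 + 4.71*r - 3.31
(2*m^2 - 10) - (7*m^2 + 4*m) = -5*m^2 - 4*m - 10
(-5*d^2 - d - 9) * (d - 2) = -5*d^3 + 9*d^2 - 7*d + 18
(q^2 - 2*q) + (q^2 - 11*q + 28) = 2*q^2 - 13*q + 28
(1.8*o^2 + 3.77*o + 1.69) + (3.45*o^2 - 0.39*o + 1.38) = 5.25*o^2 + 3.38*o + 3.07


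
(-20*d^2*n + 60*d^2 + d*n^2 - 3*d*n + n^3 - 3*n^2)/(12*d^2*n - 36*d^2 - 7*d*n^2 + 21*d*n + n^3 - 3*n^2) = (-5*d - n)/(3*d - n)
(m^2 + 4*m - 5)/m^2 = 1 + 4/m - 5/m^2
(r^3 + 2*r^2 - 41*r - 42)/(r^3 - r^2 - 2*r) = (r^2 + r - 42)/(r*(r - 2))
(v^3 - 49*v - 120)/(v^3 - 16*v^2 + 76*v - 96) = (v^2 + 8*v + 15)/(v^2 - 8*v + 12)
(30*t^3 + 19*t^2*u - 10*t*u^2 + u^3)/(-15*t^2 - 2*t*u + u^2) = (-6*t^2 - 5*t*u + u^2)/(3*t + u)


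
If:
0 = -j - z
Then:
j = -z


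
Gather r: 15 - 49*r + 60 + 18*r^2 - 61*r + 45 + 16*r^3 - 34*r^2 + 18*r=16*r^3 - 16*r^2 - 92*r + 120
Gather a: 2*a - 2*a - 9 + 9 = 0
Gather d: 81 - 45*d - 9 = 72 - 45*d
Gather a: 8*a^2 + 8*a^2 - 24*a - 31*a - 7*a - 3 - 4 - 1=16*a^2 - 62*a - 8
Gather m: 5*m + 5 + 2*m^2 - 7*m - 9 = 2*m^2 - 2*m - 4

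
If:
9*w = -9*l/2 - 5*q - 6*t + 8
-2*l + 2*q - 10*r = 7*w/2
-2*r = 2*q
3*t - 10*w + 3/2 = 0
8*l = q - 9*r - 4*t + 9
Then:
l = 1443/899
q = 523/1798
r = -523/1798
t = -419/1798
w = 72/899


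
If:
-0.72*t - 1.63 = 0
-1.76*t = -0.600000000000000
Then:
No Solution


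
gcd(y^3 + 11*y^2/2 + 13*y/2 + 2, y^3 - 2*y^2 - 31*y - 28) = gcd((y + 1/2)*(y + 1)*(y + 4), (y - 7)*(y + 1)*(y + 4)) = y^2 + 5*y + 4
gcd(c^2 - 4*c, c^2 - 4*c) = c^2 - 4*c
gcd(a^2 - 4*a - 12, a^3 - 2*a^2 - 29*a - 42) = a + 2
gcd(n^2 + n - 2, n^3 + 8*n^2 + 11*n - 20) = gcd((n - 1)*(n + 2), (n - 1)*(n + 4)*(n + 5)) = n - 1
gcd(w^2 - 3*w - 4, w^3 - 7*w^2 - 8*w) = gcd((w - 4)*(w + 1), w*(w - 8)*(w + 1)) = w + 1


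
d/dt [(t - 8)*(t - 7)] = 2*t - 15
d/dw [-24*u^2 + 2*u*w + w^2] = 2*u + 2*w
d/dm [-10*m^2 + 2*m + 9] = 2 - 20*m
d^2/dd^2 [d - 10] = 0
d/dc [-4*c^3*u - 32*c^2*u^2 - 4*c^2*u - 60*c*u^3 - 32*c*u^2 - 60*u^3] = 4*u*(-3*c^2 - 16*c*u - 2*c - 15*u^2 - 8*u)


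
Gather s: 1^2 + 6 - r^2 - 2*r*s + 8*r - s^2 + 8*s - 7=-r^2 + 8*r - s^2 + s*(8 - 2*r)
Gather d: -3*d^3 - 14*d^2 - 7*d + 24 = -3*d^3 - 14*d^2 - 7*d + 24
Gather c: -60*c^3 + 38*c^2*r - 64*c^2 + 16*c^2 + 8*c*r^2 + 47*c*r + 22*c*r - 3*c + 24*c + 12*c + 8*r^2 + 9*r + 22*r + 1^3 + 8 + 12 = -60*c^3 + c^2*(38*r - 48) + c*(8*r^2 + 69*r + 33) + 8*r^2 + 31*r + 21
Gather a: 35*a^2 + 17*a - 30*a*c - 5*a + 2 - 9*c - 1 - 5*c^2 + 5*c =35*a^2 + a*(12 - 30*c) - 5*c^2 - 4*c + 1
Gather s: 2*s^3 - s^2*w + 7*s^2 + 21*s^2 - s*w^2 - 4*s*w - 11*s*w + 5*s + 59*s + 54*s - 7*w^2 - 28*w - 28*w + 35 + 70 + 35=2*s^3 + s^2*(28 - w) + s*(-w^2 - 15*w + 118) - 7*w^2 - 56*w + 140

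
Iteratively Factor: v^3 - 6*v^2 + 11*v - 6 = (v - 3)*(v^2 - 3*v + 2) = (v - 3)*(v - 1)*(v - 2)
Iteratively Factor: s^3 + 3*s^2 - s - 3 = (s + 1)*(s^2 + 2*s - 3) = (s + 1)*(s + 3)*(s - 1)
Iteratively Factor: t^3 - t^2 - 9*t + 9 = (t - 1)*(t^2 - 9) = (t - 1)*(t + 3)*(t - 3)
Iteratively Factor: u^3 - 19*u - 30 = (u - 5)*(u^2 + 5*u + 6) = (u - 5)*(u + 3)*(u + 2)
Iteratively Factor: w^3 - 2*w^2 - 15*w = (w)*(w^2 - 2*w - 15) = w*(w - 5)*(w + 3)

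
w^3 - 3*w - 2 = (w - 2)*(w + 1)^2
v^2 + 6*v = v*(v + 6)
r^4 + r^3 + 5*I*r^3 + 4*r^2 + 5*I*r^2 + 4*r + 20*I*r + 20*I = (r + 1)*(r - 2*I)*(r + 2*I)*(r + 5*I)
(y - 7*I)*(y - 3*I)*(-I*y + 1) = -I*y^3 - 9*y^2 + 11*I*y - 21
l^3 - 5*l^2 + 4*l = l*(l - 4)*(l - 1)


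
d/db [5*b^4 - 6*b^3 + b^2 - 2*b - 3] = 20*b^3 - 18*b^2 + 2*b - 2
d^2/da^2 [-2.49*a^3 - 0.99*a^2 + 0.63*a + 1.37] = -14.94*a - 1.98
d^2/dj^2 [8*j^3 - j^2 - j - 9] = 48*j - 2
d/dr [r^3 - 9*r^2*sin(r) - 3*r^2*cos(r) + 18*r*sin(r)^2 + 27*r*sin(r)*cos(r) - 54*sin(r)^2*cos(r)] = 3*r^2*sin(r) - 9*r^2*cos(r) + 3*r^2 - 18*r*sin(r) + 18*r*sin(2*r) - 6*r*cos(r) + 27*r*cos(2*r) + 27*sin(r)/2 + 27*sin(2*r)/2 - 81*sin(3*r)/2 - 9*cos(2*r) + 9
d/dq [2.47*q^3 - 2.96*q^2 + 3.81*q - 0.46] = 7.41*q^2 - 5.92*q + 3.81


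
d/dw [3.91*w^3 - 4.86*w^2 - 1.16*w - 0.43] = 11.73*w^2 - 9.72*w - 1.16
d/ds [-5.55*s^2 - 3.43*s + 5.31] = -11.1*s - 3.43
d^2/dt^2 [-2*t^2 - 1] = -4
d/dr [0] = 0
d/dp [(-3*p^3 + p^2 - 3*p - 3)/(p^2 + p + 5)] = (-3*p^4 - 6*p^3 - 41*p^2 + 16*p - 12)/(p^4 + 2*p^3 + 11*p^2 + 10*p + 25)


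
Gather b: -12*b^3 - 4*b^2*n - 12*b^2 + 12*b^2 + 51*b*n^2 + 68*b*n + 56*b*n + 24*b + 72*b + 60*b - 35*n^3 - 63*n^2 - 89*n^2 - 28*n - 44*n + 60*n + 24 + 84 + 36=-12*b^3 - 4*b^2*n + b*(51*n^2 + 124*n + 156) - 35*n^3 - 152*n^2 - 12*n + 144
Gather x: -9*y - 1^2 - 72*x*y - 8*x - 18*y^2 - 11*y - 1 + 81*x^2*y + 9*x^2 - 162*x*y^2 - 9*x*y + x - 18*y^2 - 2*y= x^2*(81*y + 9) + x*(-162*y^2 - 81*y - 7) - 36*y^2 - 22*y - 2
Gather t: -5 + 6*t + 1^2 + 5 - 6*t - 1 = 0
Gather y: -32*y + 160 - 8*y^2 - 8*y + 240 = -8*y^2 - 40*y + 400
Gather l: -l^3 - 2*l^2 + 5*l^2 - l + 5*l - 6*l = -l^3 + 3*l^2 - 2*l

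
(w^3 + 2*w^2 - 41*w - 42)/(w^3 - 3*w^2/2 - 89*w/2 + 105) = 2*(w + 1)/(2*w - 5)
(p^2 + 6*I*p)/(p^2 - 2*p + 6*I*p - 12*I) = p/(p - 2)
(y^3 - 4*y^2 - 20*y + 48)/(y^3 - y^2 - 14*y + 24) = (y - 6)/(y - 3)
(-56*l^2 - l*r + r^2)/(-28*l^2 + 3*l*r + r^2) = (-8*l + r)/(-4*l + r)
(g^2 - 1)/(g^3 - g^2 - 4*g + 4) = (g + 1)/(g^2 - 4)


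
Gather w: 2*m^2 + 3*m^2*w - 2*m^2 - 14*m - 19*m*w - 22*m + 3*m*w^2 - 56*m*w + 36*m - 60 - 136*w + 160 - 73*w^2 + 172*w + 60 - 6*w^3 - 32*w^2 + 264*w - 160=-6*w^3 + w^2*(3*m - 105) + w*(3*m^2 - 75*m + 300)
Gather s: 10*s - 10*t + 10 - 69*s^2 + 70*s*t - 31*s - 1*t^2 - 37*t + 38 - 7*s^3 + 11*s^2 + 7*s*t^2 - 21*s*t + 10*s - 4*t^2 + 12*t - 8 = -7*s^3 - 58*s^2 + s*(7*t^2 + 49*t - 11) - 5*t^2 - 35*t + 40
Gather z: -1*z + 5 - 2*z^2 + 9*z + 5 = -2*z^2 + 8*z + 10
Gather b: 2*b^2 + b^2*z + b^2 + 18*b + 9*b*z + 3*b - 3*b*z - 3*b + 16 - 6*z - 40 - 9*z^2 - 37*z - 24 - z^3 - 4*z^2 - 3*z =b^2*(z + 3) + b*(6*z + 18) - z^3 - 13*z^2 - 46*z - 48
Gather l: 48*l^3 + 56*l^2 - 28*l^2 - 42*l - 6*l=48*l^3 + 28*l^2 - 48*l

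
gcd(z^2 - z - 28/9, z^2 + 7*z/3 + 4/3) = z + 4/3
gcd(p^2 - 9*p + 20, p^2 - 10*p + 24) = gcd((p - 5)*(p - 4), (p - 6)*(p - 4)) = p - 4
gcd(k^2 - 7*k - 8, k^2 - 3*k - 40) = k - 8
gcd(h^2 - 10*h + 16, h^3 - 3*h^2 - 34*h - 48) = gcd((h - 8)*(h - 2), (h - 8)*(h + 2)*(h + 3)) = h - 8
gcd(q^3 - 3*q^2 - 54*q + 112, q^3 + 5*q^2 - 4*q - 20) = q - 2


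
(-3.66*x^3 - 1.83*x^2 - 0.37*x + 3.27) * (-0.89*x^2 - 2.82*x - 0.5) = 3.2574*x^5 + 11.9499*x^4 + 7.3199*x^3 - 0.9519*x^2 - 9.0364*x - 1.635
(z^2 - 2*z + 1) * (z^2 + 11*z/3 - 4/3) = z^4 + 5*z^3/3 - 23*z^2/3 + 19*z/3 - 4/3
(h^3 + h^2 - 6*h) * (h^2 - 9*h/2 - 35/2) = h^5 - 7*h^4/2 - 28*h^3 + 19*h^2/2 + 105*h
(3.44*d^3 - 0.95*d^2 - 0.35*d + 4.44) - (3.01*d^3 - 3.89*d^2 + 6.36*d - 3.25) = 0.43*d^3 + 2.94*d^2 - 6.71*d + 7.69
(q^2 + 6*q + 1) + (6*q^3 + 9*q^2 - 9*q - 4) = 6*q^3 + 10*q^2 - 3*q - 3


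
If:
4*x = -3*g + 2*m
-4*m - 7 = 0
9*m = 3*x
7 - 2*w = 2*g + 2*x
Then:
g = 35/6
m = -7/4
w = 35/12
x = -21/4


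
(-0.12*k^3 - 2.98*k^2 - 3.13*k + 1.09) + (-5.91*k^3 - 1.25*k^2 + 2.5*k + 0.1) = -6.03*k^3 - 4.23*k^2 - 0.63*k + 1.19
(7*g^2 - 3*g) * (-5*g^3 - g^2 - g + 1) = -35*g^5 + 8*g^4 - 4*g^3 + 10*g^2 - 3*g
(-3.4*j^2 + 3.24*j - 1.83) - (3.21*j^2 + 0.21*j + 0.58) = -6.61*j^2 + 3.03*j - 2.41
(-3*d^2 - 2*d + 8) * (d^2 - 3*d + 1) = -3*d^4 + 7*d^3 + 11*d^2 - 26*d + 8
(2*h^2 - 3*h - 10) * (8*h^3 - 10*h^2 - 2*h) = 16*h^5 - 44*h^4 - 54*h^3 + 106*h^2 + 20*h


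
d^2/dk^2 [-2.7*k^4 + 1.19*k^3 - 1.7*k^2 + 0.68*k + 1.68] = -32.4*k^2 + 7.14*k - 3.4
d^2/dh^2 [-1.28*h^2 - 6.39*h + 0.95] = -2.56000000000000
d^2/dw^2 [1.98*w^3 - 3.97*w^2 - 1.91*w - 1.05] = 11.88*w - 7.94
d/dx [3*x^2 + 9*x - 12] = 6*x + 9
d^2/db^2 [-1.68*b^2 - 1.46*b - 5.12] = -3.36000000000000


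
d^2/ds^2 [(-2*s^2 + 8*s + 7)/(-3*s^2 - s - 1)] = 6*(-26*s^3 - 69*s^2 + 3*s + 8)/(27*s^6 + 27*s^5 + 36*s^4 + 19*s^3 + 12*s^2 + 3*s + 1)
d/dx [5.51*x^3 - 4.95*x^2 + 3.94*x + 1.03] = 16.53*x^2 - 9.9*x + 3.94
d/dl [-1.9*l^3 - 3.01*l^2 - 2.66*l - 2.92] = -5.7*l^2 - 6.02*l - 2.66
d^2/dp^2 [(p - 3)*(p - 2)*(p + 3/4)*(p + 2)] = 12*p^2 - 27*p/2 - 25/2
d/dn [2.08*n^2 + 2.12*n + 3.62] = 4.16*n + 2.12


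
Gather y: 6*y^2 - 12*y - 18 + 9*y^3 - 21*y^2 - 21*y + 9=9*y^3 - 15*y^2 - 33*y - 9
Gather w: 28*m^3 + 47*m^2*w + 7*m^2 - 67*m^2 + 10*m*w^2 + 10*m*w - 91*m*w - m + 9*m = 28*m^3 - 60*m^2 + 10*m*w^2 + 8*m + w*(47*m^2 - 81*m)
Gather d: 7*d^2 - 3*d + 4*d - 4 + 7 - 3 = 7*d^2 + d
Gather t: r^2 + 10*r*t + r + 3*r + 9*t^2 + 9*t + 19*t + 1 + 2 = r^2 + 4*r + 9*t^2 + t*(10*r + 28) + 3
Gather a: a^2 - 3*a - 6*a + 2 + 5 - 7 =a^2 - 9*a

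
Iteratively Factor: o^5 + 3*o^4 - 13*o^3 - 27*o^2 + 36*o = (o)*(o^4 + 3*o^3 - 13*o^2 - 27*o + 36) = o*(o + 3)*(o^3 - 13*o + 12) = o*(o - 1)*(o + 3)*(o^2 + o - 12) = o*(o - 1)*(o + 3)*(o + 4)*(o - 3)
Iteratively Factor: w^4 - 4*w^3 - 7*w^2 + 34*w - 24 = (w - 4)*(w^3 - 7*w + 6) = (w - 4)*(w - 1)*(w^2 + w - 6) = (w - 4)*(w - 1)*(w + 3)*(w - 2)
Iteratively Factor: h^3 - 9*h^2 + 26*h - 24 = (h - 3)*(h^2 - 6*h + 8) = (h - 3)*(h - 2)*(h - 4)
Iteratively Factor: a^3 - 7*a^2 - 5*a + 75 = (a - 5)*(a^2 - 2*a - 15) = (a - 5)^2*(a + 3)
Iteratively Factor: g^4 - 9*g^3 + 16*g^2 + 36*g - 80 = (g - 4)*(g^3 - 5*g^2 - 4*g + 20) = (g - 5)*(g - 4)*(g^2 - 4) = (g - 5)*(g - 4)*(g + 2)*(g - 2)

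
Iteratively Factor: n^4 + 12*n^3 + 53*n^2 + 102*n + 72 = (n + 4)*(n^3 + 8*n^2 + 21*n + 18) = (n + 2)*(n + 4)*(n^2 + 6*n + 9) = (n + 2)*(n + 3)*(n + 4)*(n + 3)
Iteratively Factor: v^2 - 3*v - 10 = (v + 2)*(v - 5)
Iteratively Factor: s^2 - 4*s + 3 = (s - 1)*(s - 3)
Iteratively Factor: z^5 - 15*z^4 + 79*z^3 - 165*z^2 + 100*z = (z - 5)*(z^4 - 10*z^3 + 29*z^2 - 20*z) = (z - 5)*(z - 1)*(z^3 - 9*z^2 + 20*z) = (z - 5)*(z - 4)*(z - 1)*(z^2 - 5*z) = z*(z - 5)*(z - 4)*(z - 1)*(z - 5)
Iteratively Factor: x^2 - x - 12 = (x - 4)*(x + 3)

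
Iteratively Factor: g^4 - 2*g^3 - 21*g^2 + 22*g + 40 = (g + 4)*(g^3 - 6*g^2 + 3*g + 10) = (g - 2)*(g + 4)*(g^2 - 4*g - 5) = (g - 5)*(g - 2)*(g + 4)*(g + 1)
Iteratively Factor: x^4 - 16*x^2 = (x)*(x^3 - 16*x) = x^2*(x^2 - 16) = x^2*(x - 4)*(x + 4)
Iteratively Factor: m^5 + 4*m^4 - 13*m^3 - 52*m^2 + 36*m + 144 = (m + 2)*(m^4 + 2*m^3 - 17*m^2 - 18*m + 72) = (m - 3)*(m + 2)*(m^3 + 5*m^2 - 2*m - 24) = (m - 3)*(m + 2)*(m + 3)*(m^2 + 2*m - 8) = (m - 3)*(m + 2)*(m + 3)*(m + 4)*(m - 2)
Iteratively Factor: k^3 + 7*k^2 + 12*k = (k + 4)*(k^2 + 3*k) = (k + 3)*(k + 4)*(k)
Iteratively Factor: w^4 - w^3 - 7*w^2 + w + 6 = (w - 1)*(w^3 - 7*w - 6) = (w - 1)*(w + 2)*(w^2 - 2*w - 3) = (w - 3)*(w - 1)*(w + 2)*(w + 1)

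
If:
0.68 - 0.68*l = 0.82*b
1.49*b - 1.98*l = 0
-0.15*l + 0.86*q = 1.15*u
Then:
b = 0.51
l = 0.38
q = 1.33720930232558*u + 0.067020983856401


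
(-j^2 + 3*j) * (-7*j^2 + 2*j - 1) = 7*j^4 - 23*j^3 + 7*j^2 - 3*j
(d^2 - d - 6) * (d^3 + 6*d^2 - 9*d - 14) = d^5 + 5*d^4 - 21*d^3 - 41*d^2 + 68*d + 84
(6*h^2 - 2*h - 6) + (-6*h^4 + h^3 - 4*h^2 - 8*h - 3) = -6*h^4 + h^3 + 2*h^2 - 10*h - 9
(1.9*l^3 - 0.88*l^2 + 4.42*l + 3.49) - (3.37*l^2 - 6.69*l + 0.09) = 1.9*l^3 - 4.25*l^2 + 11.11*l + 3.4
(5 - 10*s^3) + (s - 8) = -10*s^3 + s - 3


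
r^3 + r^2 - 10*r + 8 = (r - 2)*(r - 1)*(r + 4)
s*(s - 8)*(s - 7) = s^3 - 15*s^2 + 56*s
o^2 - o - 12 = (o - 4)*(o + 3)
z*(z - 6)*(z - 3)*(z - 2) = z^4 - 11*z^3 + 36*z^2 - 36*z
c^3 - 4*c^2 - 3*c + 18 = (c - 3)^2*(c + 2)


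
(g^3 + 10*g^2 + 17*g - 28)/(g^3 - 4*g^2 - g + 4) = (g^2 + 11*g + 28)/(g^2 - 3*g - 4)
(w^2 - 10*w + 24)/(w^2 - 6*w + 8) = (w - 6)/(w - 2)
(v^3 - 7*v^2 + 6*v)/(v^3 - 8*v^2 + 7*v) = (v - 6)/(v - 7)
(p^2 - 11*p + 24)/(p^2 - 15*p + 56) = (p - 3)/(p - 7)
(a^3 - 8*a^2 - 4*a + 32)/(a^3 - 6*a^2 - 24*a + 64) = (a + 2)/(a + 4)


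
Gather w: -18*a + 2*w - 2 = -18*a + 2*w - 2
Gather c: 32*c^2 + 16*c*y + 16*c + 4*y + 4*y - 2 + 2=32*c^2 + c*(16*y + 16) + 8*y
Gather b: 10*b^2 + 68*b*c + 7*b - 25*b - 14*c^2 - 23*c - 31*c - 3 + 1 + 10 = 10*b^2 + b*(68*c - 18) - 14*c^2 - 54*c + 8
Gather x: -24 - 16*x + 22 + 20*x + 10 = 4*x + 8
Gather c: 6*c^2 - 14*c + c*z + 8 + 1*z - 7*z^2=6*c^2 + c*(z - 14) - 7*z^2 + z + 8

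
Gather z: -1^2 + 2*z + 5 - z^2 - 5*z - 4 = -z^2 - 3*z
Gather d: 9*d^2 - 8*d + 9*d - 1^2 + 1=9*d^2 + d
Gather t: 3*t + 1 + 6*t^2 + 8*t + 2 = 6*t^2 + 11*t + 3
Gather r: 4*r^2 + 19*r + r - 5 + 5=4*r^2 + 20*r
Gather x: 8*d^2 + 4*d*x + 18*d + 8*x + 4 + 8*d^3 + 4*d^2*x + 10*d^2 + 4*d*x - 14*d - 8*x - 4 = 8*d^3 + 18*d^2 + 4*d + x*(4*d^2 + 8*d)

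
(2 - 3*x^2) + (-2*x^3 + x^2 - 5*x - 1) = -2*x^3 - 2*x^2 - 5*x + 1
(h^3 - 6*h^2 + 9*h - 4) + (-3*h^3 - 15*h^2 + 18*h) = -2*h^3 - 21*h^2 + 27*h - 4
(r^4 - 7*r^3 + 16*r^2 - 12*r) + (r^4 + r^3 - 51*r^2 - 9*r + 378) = 2*r^4 - 6*r^3 - 35*r^2 - 21*r + 378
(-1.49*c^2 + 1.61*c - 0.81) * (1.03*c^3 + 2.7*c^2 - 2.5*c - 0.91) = -1.5347*c^5 - 2.3647*c^4 + 7.2377*c^3 - 4.8561*c^2 + 0.5599*c + 0.7371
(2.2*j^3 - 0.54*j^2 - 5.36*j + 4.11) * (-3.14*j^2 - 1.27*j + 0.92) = -6.908*j^5 - 1.0984*j^4 + 19.5402*j^3 - 6.595*j^2 - 10.1509*j + 3.7812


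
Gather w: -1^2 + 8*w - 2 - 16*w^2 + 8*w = -16*w^2 + 16*w - 3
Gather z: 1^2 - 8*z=1 - 8*z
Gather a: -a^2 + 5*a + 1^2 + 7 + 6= -a^2 + 5*a + 14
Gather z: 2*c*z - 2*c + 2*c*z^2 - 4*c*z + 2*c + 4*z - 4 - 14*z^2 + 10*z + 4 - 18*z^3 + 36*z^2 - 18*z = -18*z^3 + z^2*(2*c + 22) + z*(-2*c - 4)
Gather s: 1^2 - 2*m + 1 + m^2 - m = m^2 - 3*m + 2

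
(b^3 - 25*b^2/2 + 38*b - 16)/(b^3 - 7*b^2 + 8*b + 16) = (b^2 - 17*b/2 + 4)/(b^2 - 3*b - 4)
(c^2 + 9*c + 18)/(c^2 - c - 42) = (c + 3)/(c - 7)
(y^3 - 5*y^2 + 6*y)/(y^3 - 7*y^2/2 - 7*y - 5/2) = 2*y*(-y^2 + 5*y - 6)/(-2*y^3 + 7*y^2 + 14*y + 5)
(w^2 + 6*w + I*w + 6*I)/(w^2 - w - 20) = (w^2 + w*(6 + I) + 6*I)/(w^2 - w - 20)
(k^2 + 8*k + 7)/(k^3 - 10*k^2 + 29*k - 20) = (k^2 + 8*k + 7)/(k^3 - 10*k^2 + 29*k - 20)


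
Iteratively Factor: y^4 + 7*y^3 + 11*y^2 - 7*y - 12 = (y + 1)*(y^3 + 6*y^2 + 5*y - 12) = (y + 1)*(y + 3)*(y^2 + 3*y - 4) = (y - 1)*(y + 1)*(y + 3)*(y + 4)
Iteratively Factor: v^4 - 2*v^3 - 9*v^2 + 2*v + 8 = (v - 4)*(v^3 + 2*v^2 - v - 2) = (v - 4)*(v + 2)*(v^2 - 1) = (v - 4)*(v - 1)*(v + 2)*(v + 1)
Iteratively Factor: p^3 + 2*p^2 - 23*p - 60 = (p - 5)*(p^2 + 7*p + 12) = (p - 5)*(p + 4)*(p + 3)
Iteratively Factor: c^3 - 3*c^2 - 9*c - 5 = (c + 1)*(c^2 - 4*c - 5) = (c - 5)*(c + 1)*(c + 1)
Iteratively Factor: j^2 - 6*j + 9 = (j - 3)*(j - 3)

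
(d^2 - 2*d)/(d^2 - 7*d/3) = 3*(d - 2)/(3*d - 7)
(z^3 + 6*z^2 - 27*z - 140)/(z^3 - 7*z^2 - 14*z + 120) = (z + 7)/(z - 6)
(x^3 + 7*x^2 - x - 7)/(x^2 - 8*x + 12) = (x^3 + 7*x^2 - x - 7)/(x^2 - 8*x + 12)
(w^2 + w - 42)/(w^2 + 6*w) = (w^2 + w - 42)/(w*(w + 6))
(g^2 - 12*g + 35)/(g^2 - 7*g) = (g - 5)/g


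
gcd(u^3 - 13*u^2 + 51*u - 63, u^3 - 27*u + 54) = u^2 - 6*u + 9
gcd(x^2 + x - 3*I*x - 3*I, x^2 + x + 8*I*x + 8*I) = x + 1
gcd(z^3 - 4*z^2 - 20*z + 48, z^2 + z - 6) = z - 2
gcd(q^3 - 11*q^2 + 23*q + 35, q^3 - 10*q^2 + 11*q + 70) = q^2 - 12*q + 35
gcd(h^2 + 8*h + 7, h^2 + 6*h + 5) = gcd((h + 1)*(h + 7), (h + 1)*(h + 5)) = h + 1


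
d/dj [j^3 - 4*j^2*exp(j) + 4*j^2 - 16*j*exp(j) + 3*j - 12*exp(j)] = -4*j^2*exp(j) + 3*j^2 - 24*j*exp(j) + 8*j - 28*exp(j) + 3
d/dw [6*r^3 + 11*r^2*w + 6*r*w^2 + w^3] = 11*r^2 + 12*r*w + 3*w^2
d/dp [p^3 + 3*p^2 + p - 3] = 3*p^2 + 6*p + 1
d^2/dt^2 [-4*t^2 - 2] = -8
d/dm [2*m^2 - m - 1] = 4*m - 1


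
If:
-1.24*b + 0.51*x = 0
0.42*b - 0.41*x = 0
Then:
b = 0.00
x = 0.00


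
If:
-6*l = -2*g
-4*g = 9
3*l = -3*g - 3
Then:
No Solution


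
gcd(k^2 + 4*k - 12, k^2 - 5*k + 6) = k - 2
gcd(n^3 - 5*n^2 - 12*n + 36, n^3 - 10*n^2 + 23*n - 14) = n - 2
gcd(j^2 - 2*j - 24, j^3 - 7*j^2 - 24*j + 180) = j - 6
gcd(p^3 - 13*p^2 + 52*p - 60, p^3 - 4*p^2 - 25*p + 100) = p - 5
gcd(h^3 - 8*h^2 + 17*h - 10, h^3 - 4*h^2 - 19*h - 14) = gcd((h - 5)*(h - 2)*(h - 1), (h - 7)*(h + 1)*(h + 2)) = 1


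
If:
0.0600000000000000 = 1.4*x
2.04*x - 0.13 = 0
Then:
No Solution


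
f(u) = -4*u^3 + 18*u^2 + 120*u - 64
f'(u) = -12*u^2 + 36*u + 120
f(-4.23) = 53.22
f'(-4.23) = -246.99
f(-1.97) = -199.96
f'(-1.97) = 2.51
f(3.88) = 438.93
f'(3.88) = 79.03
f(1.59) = 156.23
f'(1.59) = 146.90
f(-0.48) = -117.01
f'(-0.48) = 99.96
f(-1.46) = -188.38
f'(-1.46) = 41.86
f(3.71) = 424.69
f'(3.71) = 88.39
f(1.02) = 72.88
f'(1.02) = 144.24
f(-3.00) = -154.00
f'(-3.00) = -96.00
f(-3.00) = -154.00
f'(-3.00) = -96.00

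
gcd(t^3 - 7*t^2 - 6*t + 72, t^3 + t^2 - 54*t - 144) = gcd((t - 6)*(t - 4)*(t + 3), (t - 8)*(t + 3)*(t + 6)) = t + 3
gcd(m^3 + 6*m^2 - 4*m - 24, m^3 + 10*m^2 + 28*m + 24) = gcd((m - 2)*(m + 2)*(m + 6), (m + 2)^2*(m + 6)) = m^2 + 8*m + 12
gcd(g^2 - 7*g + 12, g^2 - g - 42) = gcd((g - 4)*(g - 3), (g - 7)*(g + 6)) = 1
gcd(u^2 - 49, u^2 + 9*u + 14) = u + 7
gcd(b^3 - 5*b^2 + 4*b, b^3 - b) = b^2 - b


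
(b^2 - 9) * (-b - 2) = -b^3 - 2*b^2 + 9*b + 18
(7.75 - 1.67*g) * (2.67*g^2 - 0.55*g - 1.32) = -4.4589*g^3 + 21.611*g^2 - 2.0581*g - 10.23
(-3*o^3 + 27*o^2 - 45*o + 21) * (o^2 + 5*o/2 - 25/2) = -3*o^5 + 39*o^4/2 + 60*o^3 - 429*o^2 + 615*o - 525/2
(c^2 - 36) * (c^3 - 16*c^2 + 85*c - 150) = c^5 - 16*c^4 + 49*c^3 + 426*c^2 - 3060*c + 5400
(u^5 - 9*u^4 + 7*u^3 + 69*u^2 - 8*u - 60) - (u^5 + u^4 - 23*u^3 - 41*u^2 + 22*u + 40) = -10*u^4 + 30*u^3 + 110*u^2 - 30*u - 100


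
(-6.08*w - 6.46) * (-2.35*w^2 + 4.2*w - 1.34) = 14.288*w^3 - 10.355*w^2 - 18.9848*w + 8.6564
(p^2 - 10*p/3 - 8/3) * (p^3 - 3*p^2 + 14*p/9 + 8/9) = p^5 - 19*p^4/3 + 80*p^3/9 + 100*p^2/27 - 64*p/9 - 64/27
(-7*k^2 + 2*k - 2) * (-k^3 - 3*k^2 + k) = 7*k^5 + 19*k^4 - 11*k^3 + 8*k^2 - 2*k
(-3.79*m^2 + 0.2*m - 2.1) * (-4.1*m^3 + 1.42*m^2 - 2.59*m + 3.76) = 15.539*m^5 - 6.2018*m^4 + 18.7101*m^3 - 17.7504*m^2 + 6.191*m - 7.896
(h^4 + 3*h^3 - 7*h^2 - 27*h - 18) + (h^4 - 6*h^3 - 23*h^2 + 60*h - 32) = 2*h^4 - 3*h^3 - 30*h^2 + 33*h - 50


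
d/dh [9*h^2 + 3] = 18*h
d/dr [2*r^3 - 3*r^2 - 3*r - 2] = 6*r^2 - 6*r - 3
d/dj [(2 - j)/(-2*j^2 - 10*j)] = (-j^2 + 4*j + 10)/(2*j^2*(j^2 + 10*j + 25))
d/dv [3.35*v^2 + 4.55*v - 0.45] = 6.7*v + 4.55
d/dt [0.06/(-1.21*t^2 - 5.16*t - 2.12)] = (0.1452*t + 0.3096)/(1.21*t^2 + 5.16*t + 2.12)^2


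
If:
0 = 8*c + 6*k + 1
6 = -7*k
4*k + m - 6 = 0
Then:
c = 29/56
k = -6/7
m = 66/7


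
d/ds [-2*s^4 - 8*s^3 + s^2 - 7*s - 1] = -8*s^3 - 24*s^2 + 2*s - 7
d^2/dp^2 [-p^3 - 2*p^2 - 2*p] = -6*p - 4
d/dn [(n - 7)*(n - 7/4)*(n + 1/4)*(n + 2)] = 4*n^3 - 39*n^2/2 - 111*n/8 + 371/16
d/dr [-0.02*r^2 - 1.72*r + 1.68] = -0.04*r - 1.72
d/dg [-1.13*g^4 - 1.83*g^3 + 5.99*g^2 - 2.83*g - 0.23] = -4.52*g^3 - 5.49*g^2 + 11.98*g - 2.83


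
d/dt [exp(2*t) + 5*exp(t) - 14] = (2*exp(t) + 5)*exp(t)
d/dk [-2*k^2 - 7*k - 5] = -4*k - 7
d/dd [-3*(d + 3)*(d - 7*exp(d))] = 21*d*exp(d) - 6*d + 84*exp(d) - 9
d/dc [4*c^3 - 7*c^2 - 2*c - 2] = 12*c^2 - 14*c - 2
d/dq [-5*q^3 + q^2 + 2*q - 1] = -15*q^2 + 2*q + 2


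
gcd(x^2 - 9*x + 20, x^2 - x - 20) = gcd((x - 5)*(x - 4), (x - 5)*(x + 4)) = x - 5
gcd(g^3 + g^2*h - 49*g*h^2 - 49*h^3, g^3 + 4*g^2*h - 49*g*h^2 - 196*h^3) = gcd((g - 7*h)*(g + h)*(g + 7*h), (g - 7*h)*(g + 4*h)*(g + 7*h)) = g^2 - 49*h^2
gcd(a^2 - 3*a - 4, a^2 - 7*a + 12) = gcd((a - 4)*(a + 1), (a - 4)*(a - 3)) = a - 4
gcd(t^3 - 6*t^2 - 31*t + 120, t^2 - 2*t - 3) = t - 3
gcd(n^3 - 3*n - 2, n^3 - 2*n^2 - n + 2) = n^2 - n - 2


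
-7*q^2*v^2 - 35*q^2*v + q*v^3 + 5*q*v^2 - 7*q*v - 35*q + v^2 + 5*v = (-7*q + v)*(v + 5)*(q*v + 1)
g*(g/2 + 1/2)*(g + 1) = g^3/2 + g^2 + g/2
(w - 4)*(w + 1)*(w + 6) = w^3 + 3*w^2 - 22*w - 24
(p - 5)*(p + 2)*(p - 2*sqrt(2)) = p^3 - 3*p^2 - 2*sqrt(2)*p^2 - 10*p + 6*sqrt(2)*p + 20*sqrt(2)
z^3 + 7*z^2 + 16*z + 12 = (z + 2)^2*(z + 3)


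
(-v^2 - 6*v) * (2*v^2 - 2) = -2*v^4 - 12*v^3 + 2*v^2 + 12*v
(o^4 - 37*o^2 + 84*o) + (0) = o^4 - 37*o^2 + 84*o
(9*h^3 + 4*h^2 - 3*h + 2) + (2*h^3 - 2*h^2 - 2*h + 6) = 11*h^3 + 2*h^2 - 5*h + 8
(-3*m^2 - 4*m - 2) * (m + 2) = -3*m^3 - 10*m^2 - 10*m - 4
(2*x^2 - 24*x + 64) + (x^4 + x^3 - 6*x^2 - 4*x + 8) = x^4 + x^3 - 4*x^2 - 28*x + 72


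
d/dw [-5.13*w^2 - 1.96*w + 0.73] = -10.26*w - 1.96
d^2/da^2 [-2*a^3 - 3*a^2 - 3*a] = -12*a - 6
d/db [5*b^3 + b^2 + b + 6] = 15*b^2 + 2*b + 1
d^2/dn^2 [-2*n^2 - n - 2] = -4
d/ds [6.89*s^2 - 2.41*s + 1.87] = 13.78*s - 2.41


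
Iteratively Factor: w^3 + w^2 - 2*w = (w)*(w^2 + w - 2) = w*(w + 2)*(w - 1)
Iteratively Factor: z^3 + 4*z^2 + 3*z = (z + 3)*(z^2 + z) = (z + 1)*(z + 3)*(z)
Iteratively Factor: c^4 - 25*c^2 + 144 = (c + 4)*(c^3 - 4*c^2 - 9*c + 36) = (c - 4)*(c + 4)*(c^2 - 9) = (c - 4)*(c - 3)*(c + 4)*(c + 3)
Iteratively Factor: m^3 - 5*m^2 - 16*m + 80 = (m - 5)*(m^2 - 16) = (m - 5)*(m - 4)*(m + 4)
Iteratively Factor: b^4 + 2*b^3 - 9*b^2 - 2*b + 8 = (b - 1)*(b^3 + 3*b^2 - 6*b - 8) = (b - 2)*(b - 1)*(b^2 + 5*b + 4) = (b - 2)*(b - 1)*(b + 4)*(b + 1)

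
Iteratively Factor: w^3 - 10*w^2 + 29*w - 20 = (w - 1)*(w^2 - 9*w + 20) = (w - 5)*(w - 1)*(w - 4)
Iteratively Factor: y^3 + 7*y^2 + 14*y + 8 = (y + 2)*(y^2 + 5*y + 4) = (y + 2)*(y + 4)*(y + 1)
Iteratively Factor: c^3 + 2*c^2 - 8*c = (c - 2)*(c^2 + 4*c) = c*(c - 2)*(c + 4)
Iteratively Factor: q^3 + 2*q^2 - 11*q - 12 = (q + 4)*(q^2 - 2*q - 3) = (q + 1)*(q + 4)*(q - 3)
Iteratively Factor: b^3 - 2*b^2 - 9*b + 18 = (b + 3)*(b^2 - 5*b + 6) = (b - 2)*(b + 3)*(b - 3)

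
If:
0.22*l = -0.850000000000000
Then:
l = -3.86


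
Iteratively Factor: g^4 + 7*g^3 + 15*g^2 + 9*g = (g)*(g^3 + 7*g^2 + 15*g + 9) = g*(g + 3)*(g^2 + 4*g + 3) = g*(g + 3)^2*(g + 1)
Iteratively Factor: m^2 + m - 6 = (m + 3)*(m - 2)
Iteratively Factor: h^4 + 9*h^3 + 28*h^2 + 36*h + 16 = (h + 2)*(h^3 + 7*h^2 + 14*h + 8) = (h + 2)*(h + 4)*(h^2 + 3*h + 2) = (h + 2)^2*(h + 4)*(h + 1)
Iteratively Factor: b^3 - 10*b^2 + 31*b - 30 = (b - 3)*(b^2 - 7*b + 10) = (b - 5)*(b - 3)*(b - 2)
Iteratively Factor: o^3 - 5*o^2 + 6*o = (o)*(o^2 - 5*o + 6) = o*(o - 3)*(o - 2)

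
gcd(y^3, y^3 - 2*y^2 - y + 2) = 1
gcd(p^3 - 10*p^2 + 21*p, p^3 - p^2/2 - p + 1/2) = 1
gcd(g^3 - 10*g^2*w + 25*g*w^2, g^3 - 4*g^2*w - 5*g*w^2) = -g^2 + 5*g*w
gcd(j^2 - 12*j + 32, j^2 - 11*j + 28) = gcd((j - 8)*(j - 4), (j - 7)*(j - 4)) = j - 4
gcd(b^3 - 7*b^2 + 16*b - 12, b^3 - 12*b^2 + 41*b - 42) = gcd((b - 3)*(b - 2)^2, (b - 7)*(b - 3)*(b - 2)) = b^2 - 5*b + 6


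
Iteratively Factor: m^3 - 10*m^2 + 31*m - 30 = (m - 5)*(m^2 - 5*m + 6) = (m - 5)*(m - 2)*(m - 3)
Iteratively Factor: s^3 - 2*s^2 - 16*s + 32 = (s + 4)*(s^2 - 6*s + 8) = (s - 4)*(s + 4)*(s - 2)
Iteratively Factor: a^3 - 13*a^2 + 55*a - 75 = (a - 3)*(a^2 - 10*a + 25) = (a - 5)*(a - 3)*(a - 5)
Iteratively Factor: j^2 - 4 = (j + 2)*(j - 2)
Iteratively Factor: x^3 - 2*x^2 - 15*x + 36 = (x + 4)*(x^2 - 6*x + 9) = (x - 3)*(x + 4)*(x - 3)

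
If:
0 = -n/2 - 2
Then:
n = -4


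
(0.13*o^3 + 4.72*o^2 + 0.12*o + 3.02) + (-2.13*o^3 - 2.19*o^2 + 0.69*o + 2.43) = -2.0*o^3 + 2.53*o^2 + 0.81*o + 5.45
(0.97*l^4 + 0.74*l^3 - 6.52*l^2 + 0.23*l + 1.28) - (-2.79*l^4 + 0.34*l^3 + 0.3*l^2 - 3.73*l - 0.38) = 3.76*l^4 + 0.4*l^3 - 6.82*l^2 + 3.96*l + 1.66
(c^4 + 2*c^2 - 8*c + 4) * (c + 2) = c^5 + 2*c^4 + 2*c^3 - 4*c^2 - 12*c + 8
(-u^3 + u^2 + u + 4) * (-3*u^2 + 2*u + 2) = 3*u^5 - 5*u^4 - 3*u^3 - 8*u^2 + 10*u + 8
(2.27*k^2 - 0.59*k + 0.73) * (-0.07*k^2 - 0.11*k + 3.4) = -0.1589*k^4 - 0.2084*k^3 + 7.7318*k^2 - 2.0863*k + 2.482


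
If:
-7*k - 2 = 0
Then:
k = -2/7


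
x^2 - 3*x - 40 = (x - 8)*(x + 5)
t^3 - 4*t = t*(t - 2)*(t + 2)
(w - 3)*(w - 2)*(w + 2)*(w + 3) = w^4 - 13*w^2 + 36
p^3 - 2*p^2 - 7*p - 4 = (p - 4)*(p + 1)^2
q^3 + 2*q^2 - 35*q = q*(q - 5)*(q + 7)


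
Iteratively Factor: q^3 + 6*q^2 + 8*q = (q)*(q^2 + 6*q + 8) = q*(q + 2)*(q + 4)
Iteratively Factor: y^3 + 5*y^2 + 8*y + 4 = (y + 2)*(y^2 + 3*y + 2) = (y + 2)^2*(y + 1)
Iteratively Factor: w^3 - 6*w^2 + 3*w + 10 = (w + 1)*(w^2 - 7*w + 10) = (w - 5)*(w + 1)*(w - 2)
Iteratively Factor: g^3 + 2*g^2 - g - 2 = (g + 2)*(g^2 - 1) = (g - 1)*(g + 2)*(g + 1)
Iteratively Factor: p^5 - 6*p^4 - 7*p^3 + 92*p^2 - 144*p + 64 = (p + 4)*(p^4 - 10*p^3 + 33*p^2 - 40*p + 16) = (p - 1)*(p + 4)*(p^3 - 9*p^2 + 24*p - 16) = (p - 4)*(p - 1)*(p + 4)*(p^2 - 5*p + 4) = (p - 4)*(p - 1)^2*(p + 4)*(p - 4)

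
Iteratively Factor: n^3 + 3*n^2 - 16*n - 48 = (n + 3)*(n^2 - 16) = (n - 4)*(n + 3)*(n + 4)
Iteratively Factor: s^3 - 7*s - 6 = (s - 3)*(s^2 + 3*s + 2) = (s - 3)*(s + 2)*(s + 1)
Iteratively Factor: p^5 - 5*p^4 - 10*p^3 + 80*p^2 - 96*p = (p + 4)*(p^4 - 9*p^3 + 26*p^2 - 24*p) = p*(p + 4)*(p^3 - 9*p^2 + 26*p - 24) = p*(p - 2)*(p + 4)*(p^2 - 7*p + 12) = p*(p - 4)*(p - 2)*(p + 4)*(p - 3)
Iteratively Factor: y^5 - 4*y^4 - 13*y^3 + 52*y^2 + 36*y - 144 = (y + 3)*(y^4 - 7*y^3 + 8*y^2 + 28*y - 48) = (y - 3)*(y + 3)*(y^3 - 4*y^2 - 4*y + 16) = (y - 3)*(y + 2)*(y + 3)*(y^2 - 6*y + 8) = (y - 4)*(y - 3)*(y + 2)*(y + 3)*(y - 2)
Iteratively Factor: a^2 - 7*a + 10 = (a - 2)*(a - 5)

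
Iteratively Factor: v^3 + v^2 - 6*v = (v - 2)*(v^2 + 3*v) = (v - 2)*(v + 3)*(v)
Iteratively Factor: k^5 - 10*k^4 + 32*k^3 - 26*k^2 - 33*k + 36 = (k - 3)*(k^4 - 7*k^3 + 11*k^2 + 7*k - 12) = (k - 3)*(k + 1)*(k^3 - 8*k^2 + 19*k - 12) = (k - 4)*(k - 3)*(k + 1)*(k^2 - 4*k + 3) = (k - 4)*(k - 3)*(k - 1)*(k + 1)*(k - 3)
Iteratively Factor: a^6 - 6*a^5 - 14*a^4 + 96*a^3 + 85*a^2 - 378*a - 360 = (a - 3)*(a^5 - 3*a^4 - 23*a^3 + 27*a^2 + 166*a + 120) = (a - 4)*(a - 3)*(a^4 + a^3 - 19*a^2 - 49*a - 30) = (a - 4)*(a - 3)*(a + 2)*(a^3 - a^2 - 17*a - 15) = (a - 4)*(a - 3)*(a + 2)*(a + 3)*(a^2 - 4*a - 5) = (a - 5)*(a - 4)*(a - 3)*(a + 2)*(a + 3)*(a + 1)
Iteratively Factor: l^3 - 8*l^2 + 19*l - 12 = (l - 3)*(l^2 - 5*l + 4) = (l - 4)*(l - 3)*(l - 1)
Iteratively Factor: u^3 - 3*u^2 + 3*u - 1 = (u - 1)*(u^2 - 2*u + 1) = (u - 1)^2*(u - 1)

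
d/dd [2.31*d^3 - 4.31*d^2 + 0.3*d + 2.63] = 6.93*d^2 - 8.62*d + 0.3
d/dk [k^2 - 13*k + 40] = 2*k - 13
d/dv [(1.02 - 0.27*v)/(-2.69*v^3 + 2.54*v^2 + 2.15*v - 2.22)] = (-1.4526*v^3 + 8.9172*v^2 - 5.1816*v - 1.5936)/(7.2361*v^6 - 13.6652*v^5 - 5.1154*v^4 + 22.8656*v^3 - 6.6551*v^2 - 9.546*v + 4.9284)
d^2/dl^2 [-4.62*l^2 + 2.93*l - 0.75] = -9.24000000000000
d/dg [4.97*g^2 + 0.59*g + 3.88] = 9.94*g + 0.59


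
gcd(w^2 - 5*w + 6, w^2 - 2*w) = w - 2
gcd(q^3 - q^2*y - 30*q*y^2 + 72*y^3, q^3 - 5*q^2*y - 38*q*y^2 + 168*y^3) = -q^2 - 2*q*y + 24*y^2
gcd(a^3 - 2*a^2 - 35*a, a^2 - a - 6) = 1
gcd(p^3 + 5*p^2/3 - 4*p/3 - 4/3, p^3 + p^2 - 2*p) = p^2 + p - 2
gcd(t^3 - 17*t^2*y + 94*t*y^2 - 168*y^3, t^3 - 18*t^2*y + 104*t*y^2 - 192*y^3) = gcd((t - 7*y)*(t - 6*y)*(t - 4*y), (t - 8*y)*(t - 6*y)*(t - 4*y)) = t^2 - 10*t*y + 24*y^2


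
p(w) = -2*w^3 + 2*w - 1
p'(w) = 2 - 6*w^2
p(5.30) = -288.15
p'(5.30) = -166.54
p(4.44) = -167.18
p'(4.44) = -116.28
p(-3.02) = 48.05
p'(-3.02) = -52.72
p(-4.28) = 147.25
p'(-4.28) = -107.91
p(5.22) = -275.03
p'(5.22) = -161.49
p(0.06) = -0.88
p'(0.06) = 1.98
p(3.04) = -51.11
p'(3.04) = -53.45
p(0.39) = -0.34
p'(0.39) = 1.09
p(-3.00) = 47.00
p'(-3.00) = -52.00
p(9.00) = -1441.00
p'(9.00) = -484.00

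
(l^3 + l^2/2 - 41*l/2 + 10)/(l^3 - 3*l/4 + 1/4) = 2*(l^2 + l - 20)/(2*l^2 + l - 1)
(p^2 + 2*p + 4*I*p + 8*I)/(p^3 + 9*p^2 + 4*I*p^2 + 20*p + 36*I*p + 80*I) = (p + 2)/(p^2 + 9*p + 20)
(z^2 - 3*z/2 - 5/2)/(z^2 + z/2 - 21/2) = (2*z^2 - 3*z - 5)/(2*z^2 + z - 21)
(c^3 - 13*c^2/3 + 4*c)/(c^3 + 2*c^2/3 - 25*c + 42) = c*(3*c - 4)/(3*c^2 + 11*c - 42)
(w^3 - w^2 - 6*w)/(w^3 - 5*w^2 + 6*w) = (w + 2)/(w - 2)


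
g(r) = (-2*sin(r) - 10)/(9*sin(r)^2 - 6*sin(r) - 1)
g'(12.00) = -5.45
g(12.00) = -1.86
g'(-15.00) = 2.83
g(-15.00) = -1.30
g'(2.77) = -2.28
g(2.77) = 5.38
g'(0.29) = -1.24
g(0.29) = 5.34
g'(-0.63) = -3.98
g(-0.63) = -1.56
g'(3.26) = 2860.31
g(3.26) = 58.95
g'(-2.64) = 7.83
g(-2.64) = -2.28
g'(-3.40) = 2.77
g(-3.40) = 5.40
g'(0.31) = -0.34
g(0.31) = 5.32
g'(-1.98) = 0.57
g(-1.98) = -0.68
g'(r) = (-18*sin(r)*cos(r) + 6*cos(r))*(-2*sin(r) - 10)/(9*sin(r)^2 - 6*sin(r) - 1)^2 - 2*cos(r)/(9*sin(r)^2 - 6*sin(r) - 1) = 2*(9*sin(r)^2 + 90*sin(r) - 29)*cos(r)/(9*sin(r)^2 - 6*sin(r) - 1)^2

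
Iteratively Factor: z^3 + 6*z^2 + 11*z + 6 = (z + 3)*(z^2 + 3*z + 2) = (z + 1)*(z + 3)*(z + 2)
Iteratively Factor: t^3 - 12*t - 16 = (t - 4)*(t^2 + 4*t + 4) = (t - 4)*(t + 2)*(t + 2)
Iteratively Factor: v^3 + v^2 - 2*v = (v + 2)*(v^2 - v) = (v - 1)*(v + 2)*(v)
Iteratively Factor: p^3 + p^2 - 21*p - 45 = (p + 3)*(p^2 - 2*p - 15) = (p - 5)*(p + 3)*(p + 3)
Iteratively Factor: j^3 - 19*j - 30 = (j - 5)*(j^2 + 5*j + 6) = (j - 5)*(j + 2)*(j + 3)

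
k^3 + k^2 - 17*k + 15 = (k - 3)*(k - 1)*(k + 5)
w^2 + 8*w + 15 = (w + 3)*(w + 5)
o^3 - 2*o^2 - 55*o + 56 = (o - 8)*(o - 1)*(o + 7)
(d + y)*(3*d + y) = 3*d^2 + 4*d*y + y^2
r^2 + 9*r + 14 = (r + 2)*(r + 7)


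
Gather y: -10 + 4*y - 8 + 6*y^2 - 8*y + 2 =6*y^2 - 4*y - 16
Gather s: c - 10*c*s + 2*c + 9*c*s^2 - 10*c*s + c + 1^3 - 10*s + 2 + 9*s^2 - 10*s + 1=4*c + s^2*(9*c + 9) + s*(-20*c - 20) + 4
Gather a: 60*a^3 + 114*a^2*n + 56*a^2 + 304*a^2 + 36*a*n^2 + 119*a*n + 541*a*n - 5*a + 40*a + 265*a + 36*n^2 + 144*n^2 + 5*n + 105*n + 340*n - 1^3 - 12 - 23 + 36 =60*a^3 + a^2*(114*n + 360) + a*(36*n^2 + 660*n + 300) + 180*n^2 + 450*n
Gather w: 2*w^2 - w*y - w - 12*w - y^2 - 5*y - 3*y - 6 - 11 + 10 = 2*w^2 + w*(-y - 13) - y^2 - 8*y - 7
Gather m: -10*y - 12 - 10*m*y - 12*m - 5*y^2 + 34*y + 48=m*(-10*y - 12) - 5*y^2 + 24*y + 36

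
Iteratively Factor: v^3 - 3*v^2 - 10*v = (v - 5)*(v^2 + 2*v) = v*(v - 5)*(v + 2)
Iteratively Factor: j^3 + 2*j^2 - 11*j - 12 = (j + 4)*(j^2 - 2*j - 3) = (j - 3)*(j + 4)*(j + 1)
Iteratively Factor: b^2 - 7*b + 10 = (b - 2)*(b - 5)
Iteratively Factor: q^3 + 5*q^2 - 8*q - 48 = (q - 3)*(q^2 + 8*q + 16) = (q - 3)*(q + 4)*(q + 4)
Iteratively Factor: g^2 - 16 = (g - 4)*(g + 4)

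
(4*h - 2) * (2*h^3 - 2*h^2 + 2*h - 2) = 8*h^4 - 12*h^3 + 12*h^2 - 12*h + 4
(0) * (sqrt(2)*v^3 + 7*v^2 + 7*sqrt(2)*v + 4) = 0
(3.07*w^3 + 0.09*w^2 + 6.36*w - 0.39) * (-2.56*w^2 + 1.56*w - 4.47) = -7.8592*w^5 + 4.5588*w^4 - 29.8641*w^3 + 10.5177*w^2 - 29.0376*w + 1.7433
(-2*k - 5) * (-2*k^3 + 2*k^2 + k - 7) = 4*k^4 + 6*k^3 - 12*k^2 + 9*k + 35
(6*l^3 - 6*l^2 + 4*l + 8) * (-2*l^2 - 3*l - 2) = -12*l^5 - 6*l^4 - 2*l^3 - 16*l^2 - 32*l - 16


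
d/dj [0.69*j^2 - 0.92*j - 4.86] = 1.38*j - 0.92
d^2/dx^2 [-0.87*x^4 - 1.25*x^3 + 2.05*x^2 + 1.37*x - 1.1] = -10.44*x^2 - 7.5*x + 4.1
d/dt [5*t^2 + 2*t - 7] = 10*t + 2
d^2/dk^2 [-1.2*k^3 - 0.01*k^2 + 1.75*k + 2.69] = -7.2*k - 0.02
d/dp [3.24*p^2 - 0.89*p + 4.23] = 6.48*p - 0.89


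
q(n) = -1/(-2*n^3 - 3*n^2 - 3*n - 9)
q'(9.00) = 0.00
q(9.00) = 0.00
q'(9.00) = 0.00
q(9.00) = 0.00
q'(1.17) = -0.05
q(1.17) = 0.05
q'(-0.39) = -0.02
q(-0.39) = 0.12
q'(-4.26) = -0.01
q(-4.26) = -0.01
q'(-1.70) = -1.35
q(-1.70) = 0.36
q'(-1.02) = -0.06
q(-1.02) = 0.14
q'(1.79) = -0.03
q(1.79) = 0.03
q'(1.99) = -0.02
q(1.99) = 0.02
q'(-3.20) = -0.04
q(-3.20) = -0.03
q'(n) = -(6*n^2 + 6*n + 3)/(-2*n^3 - 3*n^2 - 3*n - 9)^2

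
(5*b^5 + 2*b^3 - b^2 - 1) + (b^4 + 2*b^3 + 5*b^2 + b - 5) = 5*b^5 + b^4 + 4*b^3 + 4*b^2 + b - 6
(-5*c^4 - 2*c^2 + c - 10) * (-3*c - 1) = 15*c^5 + 5*c^4 + 6*c^3 - c^2 + 29*c + 10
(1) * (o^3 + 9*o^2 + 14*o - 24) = o^3 + 9*o^2 + 14*o - 24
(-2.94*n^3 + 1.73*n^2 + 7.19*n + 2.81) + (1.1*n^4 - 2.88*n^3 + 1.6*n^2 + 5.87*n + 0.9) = 1.1*n^4 - 5.82*n^3 + 3.33*n^2 + 13.06*n + 3.71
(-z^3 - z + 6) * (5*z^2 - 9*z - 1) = -5*z^5 + 9*z^4 - 4*z^3 + 39*z^2 - 53*z - 6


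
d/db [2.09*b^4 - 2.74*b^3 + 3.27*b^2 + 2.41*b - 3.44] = 8.36*b^3 - 8.22*b^2 + 6.54*b + 2.41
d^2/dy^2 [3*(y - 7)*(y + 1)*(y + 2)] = 18*y - 24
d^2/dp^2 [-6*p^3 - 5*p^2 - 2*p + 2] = -36*p - 10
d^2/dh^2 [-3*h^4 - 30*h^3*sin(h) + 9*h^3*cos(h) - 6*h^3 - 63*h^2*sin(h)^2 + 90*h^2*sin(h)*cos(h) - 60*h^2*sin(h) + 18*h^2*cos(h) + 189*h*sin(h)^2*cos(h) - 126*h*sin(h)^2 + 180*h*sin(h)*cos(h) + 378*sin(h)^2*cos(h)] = 30*h^3*sin(h) - 9*h^3*cos(h) + 6*h^2*sin(h) - 180*h^2*sin(2*h) - 198*h^2*cos(h) - 126*h^2*cos(2*h) - 36*h^2 - 252*h*sin(h) - 612*h*sin(2*h) - 933*h*cos(h)/4 + 108*h*cos(2*h) + 1701*h*cos(3*h)/4 - 36*h - 429*sin(h)/2 - 162*sin(2*h) + 567*sin(3*h)/2 - 117*cos(h)/2 + 423*cos(2*h) + 1701*cos(3*h)/2 - 63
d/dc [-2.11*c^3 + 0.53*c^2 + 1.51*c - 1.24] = -6.33*c^2 + 1.06*c + 1.51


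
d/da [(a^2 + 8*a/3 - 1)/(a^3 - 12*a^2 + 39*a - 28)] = (-3*a^4 - 16*a^3 + 222*a^2 - 240*a - 107)/(3*(a^6 - 24*a^5 + 222*a^4 - 992*a^3 + 2193*a^2 - 2184*a + 784))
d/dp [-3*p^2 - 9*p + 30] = -6*p - 9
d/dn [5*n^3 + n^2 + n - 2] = 15*n^2 + 2*n + 1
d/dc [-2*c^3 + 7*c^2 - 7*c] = -6*c^2 + 14*c - 7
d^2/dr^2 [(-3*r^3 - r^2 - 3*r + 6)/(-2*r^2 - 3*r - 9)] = 6*(-7*r^3 + 39*r^2 + 153*r + 18)/(8*r^6 + 36*r^5 + 162*r^4 + 351*r^3 + 729*r^2 + 729*r + 729)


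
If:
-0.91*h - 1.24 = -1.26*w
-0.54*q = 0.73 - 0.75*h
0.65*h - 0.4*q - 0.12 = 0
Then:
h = -4.45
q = -7.54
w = -2.23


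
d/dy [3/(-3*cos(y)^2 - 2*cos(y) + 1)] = -6*(3*cos(y) + 1)*sin(y)/(3*cos(y)^2 + 2*cos(y) - 1)^2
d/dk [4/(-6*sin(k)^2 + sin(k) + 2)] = 4*(12*sin(k) - 1)*cos(k)/(-6*sin(k)^2 + sin(k) + 2)^2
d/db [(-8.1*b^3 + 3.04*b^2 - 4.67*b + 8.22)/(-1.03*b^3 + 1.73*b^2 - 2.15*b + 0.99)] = (-10.8818*b^4 + 25.2098*b^3 + 2.8859*b^2 - 22.422*b + 13.0497)/(1.0609*b^6 - 3.5638*b^5 + 7.4219*b^4 - 9.4784*b^3 + 8.0479*b^2 - 4.257*b + 0.9801)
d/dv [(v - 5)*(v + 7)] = 2*v + 2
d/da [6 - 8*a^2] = -16*a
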